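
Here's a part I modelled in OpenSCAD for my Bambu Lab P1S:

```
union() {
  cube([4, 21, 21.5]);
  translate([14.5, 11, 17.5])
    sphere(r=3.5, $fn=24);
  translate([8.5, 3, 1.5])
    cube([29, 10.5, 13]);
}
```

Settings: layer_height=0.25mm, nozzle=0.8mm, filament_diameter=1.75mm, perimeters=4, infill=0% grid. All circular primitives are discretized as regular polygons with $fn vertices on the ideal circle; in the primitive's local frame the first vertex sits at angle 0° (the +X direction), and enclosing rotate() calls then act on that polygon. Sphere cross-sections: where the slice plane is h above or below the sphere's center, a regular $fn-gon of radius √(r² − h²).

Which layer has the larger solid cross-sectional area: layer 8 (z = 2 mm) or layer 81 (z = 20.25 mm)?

layer 8 (z = 2 mm)

Layer 8 (z = 2): the cube is present — its section is the full 4×21 rectangle (area 84.00 mm²); the sphere at (14.5, 11) is not intersected at this z (|z−center|=15.500 > r=3.5); the cube at (8.5, 3) (footprint 29×10.5) is included at this height (area 304.50 mm²); Merging all regions: the 2 present regions are separate (no shared area or edge), so areas and boundary lengths simply add and each stays a separate island — area = 388.50 mm². So its area = 388.50 mm². Layer 81 (z = 20.25): the 4×21 cube contributes its full rectangle (area 84.00 mm²); the sphere at (14.5, 11): section is a regular 24-gon, circumradius = √(r²−h²) = √(3.5²−2.75²) = 2.165 (area = (24/2)·2.165²·sin(360°/24) = 14.56 mm²); the cube at (8.5, 3) is absent (z outside [1.5, 14.5]); Merging all regions: the 2 present regions are separate (no shared area or edge), so areas and boundary lengths simply add and each stays a separate island — area = 98.56 mm². So its area = 98.56 mm². Layer 8 is larger (388.50 vs 98.56 mm²).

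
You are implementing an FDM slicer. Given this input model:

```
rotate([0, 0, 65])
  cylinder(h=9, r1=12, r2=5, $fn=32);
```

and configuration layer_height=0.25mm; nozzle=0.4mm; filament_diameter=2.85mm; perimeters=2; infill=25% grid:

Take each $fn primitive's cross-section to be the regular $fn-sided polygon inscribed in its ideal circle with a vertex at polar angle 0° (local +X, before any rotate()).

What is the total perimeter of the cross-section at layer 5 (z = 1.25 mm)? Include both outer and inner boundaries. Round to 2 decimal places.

69.18 mm

At z = 1.25 mm: the cone contributes a regular 32-gon of circumradius 11.028 (interpolated between r1=12 and r2=5 at t=0.139) (perimeter = 2·32·11.028·sin(180°/32) = 69.18 mm); (whole slice rotated 65° about Z — lengths, areas and connectivity unchanged). Overall, the cross-section is a single solid region. Total boundary length (outer) = 69.18 mm.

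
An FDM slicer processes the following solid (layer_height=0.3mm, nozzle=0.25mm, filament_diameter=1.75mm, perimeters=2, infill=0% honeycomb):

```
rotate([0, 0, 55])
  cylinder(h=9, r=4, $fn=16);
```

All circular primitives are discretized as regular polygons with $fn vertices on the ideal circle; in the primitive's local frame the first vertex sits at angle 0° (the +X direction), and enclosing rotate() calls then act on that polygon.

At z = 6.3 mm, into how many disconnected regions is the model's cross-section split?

At z = 6.3 mm: the r=4 cylinder gives a regular 16-gon of circumradius 4 (constant along its height); (whole slice rotated 55° about Z — lengths, areas and connectivity unchanged). The result has 1 disconnected region.

1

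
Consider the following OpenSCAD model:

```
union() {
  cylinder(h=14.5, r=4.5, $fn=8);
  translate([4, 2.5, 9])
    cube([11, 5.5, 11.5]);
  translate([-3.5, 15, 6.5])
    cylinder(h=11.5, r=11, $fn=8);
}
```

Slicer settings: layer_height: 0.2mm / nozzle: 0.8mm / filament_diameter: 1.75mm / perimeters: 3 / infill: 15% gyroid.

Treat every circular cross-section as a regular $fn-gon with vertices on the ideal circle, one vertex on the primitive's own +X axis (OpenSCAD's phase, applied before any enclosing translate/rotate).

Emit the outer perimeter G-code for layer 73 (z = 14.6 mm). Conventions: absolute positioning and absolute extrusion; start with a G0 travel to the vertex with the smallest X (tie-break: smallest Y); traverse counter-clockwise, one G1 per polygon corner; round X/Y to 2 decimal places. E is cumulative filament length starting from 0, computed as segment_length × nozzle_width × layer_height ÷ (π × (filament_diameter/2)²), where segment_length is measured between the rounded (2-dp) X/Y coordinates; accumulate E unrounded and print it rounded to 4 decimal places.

At z = 14.6 mm: the cylinder is absent (z outside [0, 14.5]); the 11×5.5 cube at (4, 2.5) contributes its full rectangle; the cylinder at (-3.5, 15): section is a regular 8-gon, circumradius r=11; Combining (union): the regions partially overlap (shared area 0.36 mm²), so overlapping operands fuse into one piece — 1 connected region. The outline is a single polygon with 12 vertices. Extrusion per mm of travel: 0.8 × 0.2 / (π × 0.875²) = 0.066520. Accumulating E over each segment gives final E = 6.5008.

G0 X-14.50 Y15.00 Z14.60
G1 X-11.28 Y7.22 E0.5601
G1 X-3.50 Y4.00 E1.1202
G1 X4.00 Y7.11 E1.6603
G1 X4.00 Y2.50 E1.9670
G1 X15.00 Y2.50 E2.6987
G1 X15.00 Y8.00 E3.0645
G1 X4.60 Y8.00 E3.7564
G1 X7.50 Y15.00 E4.2604
G1 X4.28 Y22.78 E4.8205
G1 X-3.50 Y26.00 E5.3806
G1 X-11.28 Y22.78 E5.9407
G1 X-14.50 Y15.00 E6.5008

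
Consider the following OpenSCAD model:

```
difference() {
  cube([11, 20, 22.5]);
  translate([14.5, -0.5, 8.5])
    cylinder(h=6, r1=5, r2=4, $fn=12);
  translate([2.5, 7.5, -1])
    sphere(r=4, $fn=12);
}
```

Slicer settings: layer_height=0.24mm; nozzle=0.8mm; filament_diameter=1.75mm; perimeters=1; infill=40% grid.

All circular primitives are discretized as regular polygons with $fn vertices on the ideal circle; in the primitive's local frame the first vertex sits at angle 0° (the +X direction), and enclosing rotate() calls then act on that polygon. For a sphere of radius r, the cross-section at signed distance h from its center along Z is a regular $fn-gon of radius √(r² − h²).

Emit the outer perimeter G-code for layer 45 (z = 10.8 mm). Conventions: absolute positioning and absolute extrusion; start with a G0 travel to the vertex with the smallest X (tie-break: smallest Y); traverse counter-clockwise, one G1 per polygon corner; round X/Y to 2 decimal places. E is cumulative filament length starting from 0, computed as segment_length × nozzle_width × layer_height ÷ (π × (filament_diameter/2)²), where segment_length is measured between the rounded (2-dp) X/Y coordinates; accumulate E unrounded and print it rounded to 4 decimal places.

At z = 10.8 mm: the 11×20 cube contributes its full rectangle; the cone at (14.5, -0.5) contributes a regular 12-gon of circumradius 4.617 (interpolated between r1=5 and r2=4 at t=0.383); the sphere at (2.5, 7.5) is absent (|z−center|=11.800 > r=4); Taking the first minus the rest: starting from the 11×20 cube, the cone at (14.5, -0.5) partially overlaps it — only the 1.46 mm² overlap (of its 63.94 mm²) is removed, clipping the outline — 1 connected region. The outline is a single polygon with 6 vertices. Extrusion per mm of travel: 0.8 × 0.24 / (π × 0.875²) = 0.079824. Accumulating E over each segment gives final E = 4.8924.

G0 X0.00 Y0.00 Z10.80
G1 X10.02 Y0.00 E0.7998
G1 X10.50 Y1.81 E0.9493
G1 X11.00 Y2.31 E1.0058
G1 X11.00 Y20.00 E2.4179
G1 X0.00 Y20.00 E3.2959
G1 X0.00 Y0.00 E4.8924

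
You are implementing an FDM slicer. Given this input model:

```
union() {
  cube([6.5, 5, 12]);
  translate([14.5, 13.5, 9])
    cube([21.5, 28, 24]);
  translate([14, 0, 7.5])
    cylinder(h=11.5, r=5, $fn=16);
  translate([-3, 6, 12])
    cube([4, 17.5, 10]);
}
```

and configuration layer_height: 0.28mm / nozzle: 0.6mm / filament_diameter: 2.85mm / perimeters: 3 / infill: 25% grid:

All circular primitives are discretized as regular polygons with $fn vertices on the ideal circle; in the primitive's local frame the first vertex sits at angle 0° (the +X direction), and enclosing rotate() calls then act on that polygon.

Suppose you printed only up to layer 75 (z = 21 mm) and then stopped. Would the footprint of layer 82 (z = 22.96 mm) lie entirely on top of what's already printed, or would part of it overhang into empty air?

Compare the two slices. At z = 21: the cube is absent (z outside [0, 12]); the cube at (14.5, 13.5) is present — its section is the full 21.5×28 rectangle (area 602.00 mm²); the cylinder at (14, 0) is not intersected at this z (z outside [7.5, 19]); the cube at (-3, 6) (footprint 4×17.5) is included at this height (area 70.00 mm²); Combining (union): the 2 present regions are separate (no shared area or edge), so areas and boundary lengths simply add and each stays a separate island — area = 672.00 mm². At z = 22.96: the cube is absent (z outside [0, 12]); the cube at (14.5, 13.5) is present — its section is the full 21.5×28 rectangle (area 602.00 mm²); the cylinder at (14, 0) is absent (z outside [7.5, 19]); the cube at (-3, 6) is not intersected at this z (z outside [12, 22]); Merging all regions: only the 21.5×28 cube at (14.5, 13.5) is present, so the union is just that shape — area = 602.00 mm². Checking containment: the cross-section at z = 22.96 is a subset of the cross-section at z = 21.

entirely on top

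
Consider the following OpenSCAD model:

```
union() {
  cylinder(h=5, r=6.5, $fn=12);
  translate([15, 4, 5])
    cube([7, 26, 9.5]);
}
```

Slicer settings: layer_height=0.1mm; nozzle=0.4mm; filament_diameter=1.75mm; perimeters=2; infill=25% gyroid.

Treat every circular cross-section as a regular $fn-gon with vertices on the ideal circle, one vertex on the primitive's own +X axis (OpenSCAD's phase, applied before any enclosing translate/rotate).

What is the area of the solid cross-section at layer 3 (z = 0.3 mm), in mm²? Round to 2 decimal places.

126.75 mm²

At z = 0.3 mm: the cylinder: section is a regular 12-gon, circumradius r=6.5 (area = (12/2)·6.500²·sin(360°/12) = 126.75 mm²); the cube at (15, 4) does not reach this height (z outside [5, 14.5]); Taking the union: only the r=6.5 cylinder is present, so the union is just that shape — area = 126.75 mm². Overall, the cross-section is a single solid region. Net area = 126.75 mm².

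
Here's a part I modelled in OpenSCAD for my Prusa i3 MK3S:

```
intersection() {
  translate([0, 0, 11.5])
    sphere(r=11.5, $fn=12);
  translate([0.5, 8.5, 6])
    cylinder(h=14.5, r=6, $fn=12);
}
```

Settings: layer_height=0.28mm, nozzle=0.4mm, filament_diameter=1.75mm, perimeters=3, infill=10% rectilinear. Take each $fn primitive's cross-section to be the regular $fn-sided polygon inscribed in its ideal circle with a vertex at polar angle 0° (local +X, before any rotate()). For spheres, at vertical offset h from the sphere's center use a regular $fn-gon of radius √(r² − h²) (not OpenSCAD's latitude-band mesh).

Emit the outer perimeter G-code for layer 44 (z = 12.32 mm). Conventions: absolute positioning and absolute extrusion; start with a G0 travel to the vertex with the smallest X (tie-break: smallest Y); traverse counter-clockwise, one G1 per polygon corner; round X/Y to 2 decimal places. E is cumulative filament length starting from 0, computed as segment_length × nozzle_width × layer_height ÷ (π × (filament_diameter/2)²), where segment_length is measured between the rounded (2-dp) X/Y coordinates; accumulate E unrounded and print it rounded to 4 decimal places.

G0 X-5.50 Y8.50 Z12.32
G1 X-4.70 Y5.50 E0.1446
G1 X-2.50 Y3.30 E0.2894
G1 X0.50 Y2.50 E0.4340
G1 X3.50 Y3.30 E0.5786
G1 X5.70 Y5.50 E0.7235
G1 X6.50 Y8.50 E0.8680
G1 X6.26 Y9.41 E0.9119
G1 X5.74 Y9.93 E0.9461
G1 X0.00 Y11.47 E1.2228
G1 X-5.07 Y10.11 E1.4673
G1 X-5.50 Y8.50 E1.5449

At z = 12.32 mm: the r=11.5 sphere contributes a regular 12-gon of circumradius √(11.5²−0.82²) = 11.471; the r=6 cylinder at (0.5, 8.5) gives a regular 12-gon of circumradius 6 (constant along its height); After intersecting: the r=6 cylinder at (0.5, 8.5) partially overlaps the r=11.5 sphere; clipping to the common part keeps 79.32 mm² — 1 connected region. The outline is a single polygon with 11 vertices. Extrusion per mm of travel: 0.4 × 0.28 / (π × 0.875²) = 0.046564. Accumulating E over each segment gives final E = 1.5449.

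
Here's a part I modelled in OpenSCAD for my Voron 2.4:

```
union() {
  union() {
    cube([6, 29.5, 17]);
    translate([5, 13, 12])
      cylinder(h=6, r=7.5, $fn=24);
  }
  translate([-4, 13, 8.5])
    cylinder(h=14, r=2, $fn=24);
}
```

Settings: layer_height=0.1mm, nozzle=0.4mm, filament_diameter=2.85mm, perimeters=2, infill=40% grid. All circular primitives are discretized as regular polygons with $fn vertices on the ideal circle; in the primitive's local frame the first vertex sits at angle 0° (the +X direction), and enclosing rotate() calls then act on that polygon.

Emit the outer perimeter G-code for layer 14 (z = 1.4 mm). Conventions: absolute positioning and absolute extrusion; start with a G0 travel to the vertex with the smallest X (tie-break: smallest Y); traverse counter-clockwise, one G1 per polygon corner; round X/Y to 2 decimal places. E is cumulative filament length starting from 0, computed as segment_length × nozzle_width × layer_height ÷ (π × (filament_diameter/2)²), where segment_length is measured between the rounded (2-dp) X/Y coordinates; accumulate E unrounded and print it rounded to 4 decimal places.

G0 X0.00 Y0.00 Z1.40
G1 X6.00 Y0.00 E0.0376
G1 X6.00 Y29.50 E0.2226
G1 X0.00 Y29.50 E0.2602
G1 X0.00 Y0.00 E0.4452

At z = 1.4 mm: the cube is present — its section is the full 6×29.5 rectangle; the cylinder at (5, 13) is not intersected at this z (z outside [12, 18]); Combining (union): only the 6×29.5 cube is present, so the union is just that shape — 1 connected region; the cylinder at (-4, 13) is not intersected at this z (z outside [8.5, 22.5]); Merging all regions: only that combined region is present, so the union is just that shape — 1 connected region. The outline is a single polygon with 4 vertices. Extrusion per mm of travel: 0.4 × 0.1 / (π × 1.425²) = 0.006270. Accumulating E over each segment gives final E = 0.4452.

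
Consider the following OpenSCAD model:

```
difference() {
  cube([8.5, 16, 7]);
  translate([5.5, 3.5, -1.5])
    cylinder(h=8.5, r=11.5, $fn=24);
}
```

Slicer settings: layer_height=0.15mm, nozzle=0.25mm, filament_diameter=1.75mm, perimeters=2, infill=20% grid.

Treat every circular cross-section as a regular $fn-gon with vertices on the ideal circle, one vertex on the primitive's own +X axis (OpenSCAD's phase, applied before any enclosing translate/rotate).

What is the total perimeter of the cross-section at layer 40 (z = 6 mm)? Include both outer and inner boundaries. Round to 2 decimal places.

At z = 6 mm: the cube (footprint 8.5×16) is included at this height (perimeter 49.00 mm); the r=11.5 cylinder at (5.5, 3.5) contributes a regular 24-gon of circumradius 11.5 (perimeter = 2·24·11.500·sin(180°/24) = 72.05 mm); After the difference (first − rest): starting from the 8.5×16 cube, the r=11.5 cylinder at (5.5, 3.5) partially overlaps it — only the 124.02 mm² overlap (of its 410.75 mm²) is removed, clipping the outline — boundary = 21.10 mm. Overall, the cross-section is a single solid region. Total boundary length (outer) = 21.10 mm.

21.10 mm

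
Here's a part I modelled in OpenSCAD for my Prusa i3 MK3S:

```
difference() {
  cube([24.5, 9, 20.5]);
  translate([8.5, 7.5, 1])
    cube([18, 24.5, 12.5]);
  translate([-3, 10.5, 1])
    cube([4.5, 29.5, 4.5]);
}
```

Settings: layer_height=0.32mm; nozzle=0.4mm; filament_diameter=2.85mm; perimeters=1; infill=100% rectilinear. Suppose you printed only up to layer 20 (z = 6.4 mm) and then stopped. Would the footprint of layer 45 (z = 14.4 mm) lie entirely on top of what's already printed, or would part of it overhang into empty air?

part overhangs

Compare the two slices. At z = 6.4: the 24.5×9 cube contributes its full rectangle (area 220.50 mm²); the cube at (8.5, 7.5) is present — its section is the full 18×24.5 rectangle (area 441.00 mm²); the cube at (-3, 10.5) is absent (z outside [1, 5.5]); Taking the first minus the rest: starting from the 24.5×9 cube (220.50 mm²), the 18×24.5 cube at (8.5, 7.5) partially overlaps it — only the 24.00 mm² overlap (of its 441.00 mm²) is removed, clipping the outline — area = 196.50 mm². At z = 14.4: the 24.5×9 cube contributes its full rectangle (area 220.50 mm²); the cube at (8.5, 7.5) does not reach this height (z outside [1, 13.5]); the cube at (-3, 10.5) does not reach this height (z outside [1, 5.5]); Subtracting the remaining from the first: none of the subtracted shapes is present at this height, so the 24.5×9 cube is unchanged — area = 220.50 mm². Checking containment: at z = 14.4 the cross-section extends beyond the z = 6.4 cross-section by about 24.00 mm².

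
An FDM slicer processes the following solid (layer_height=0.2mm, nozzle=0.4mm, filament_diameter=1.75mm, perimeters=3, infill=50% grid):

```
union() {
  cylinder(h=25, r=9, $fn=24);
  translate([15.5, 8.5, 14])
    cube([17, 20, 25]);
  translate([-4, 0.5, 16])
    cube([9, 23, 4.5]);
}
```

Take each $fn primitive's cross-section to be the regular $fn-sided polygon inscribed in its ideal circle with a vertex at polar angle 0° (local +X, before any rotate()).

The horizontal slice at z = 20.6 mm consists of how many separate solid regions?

2

At z = 20.6 mm: the r=9 cylinder gives a regular 24-gon of circumradius 9 (constant along its height); the cube at (15.5, 8.5) is present — its section is the full 17×20 rectangle; the cube at (-4, 0.5) is absent (z outside [16, 20.5]); Taking the union: the 2 present regions are separate (no shared area or edge), so areas and boundary lengths simply add and each stays a separate island — 2 connected regions. The result has 2 disconnected regions.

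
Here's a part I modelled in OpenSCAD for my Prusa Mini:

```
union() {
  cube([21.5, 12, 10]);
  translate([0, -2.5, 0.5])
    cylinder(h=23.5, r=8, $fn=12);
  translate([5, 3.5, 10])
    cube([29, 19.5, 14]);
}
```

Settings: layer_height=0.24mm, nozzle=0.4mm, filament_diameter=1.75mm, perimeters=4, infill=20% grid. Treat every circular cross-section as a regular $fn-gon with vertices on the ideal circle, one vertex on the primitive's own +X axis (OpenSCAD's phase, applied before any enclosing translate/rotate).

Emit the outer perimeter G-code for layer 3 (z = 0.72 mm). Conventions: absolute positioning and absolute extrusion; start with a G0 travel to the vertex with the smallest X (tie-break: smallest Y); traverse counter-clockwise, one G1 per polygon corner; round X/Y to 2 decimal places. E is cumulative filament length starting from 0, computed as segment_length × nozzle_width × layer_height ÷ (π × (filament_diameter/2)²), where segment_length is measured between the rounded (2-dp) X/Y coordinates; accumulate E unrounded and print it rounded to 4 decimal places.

At z = 0.72 mm: the cube is present — its section is the full 21.5×12 rectangle; the cylinder at (0, -2.5): section is a regular 12-gon, circumradius r=8; the cube at (5, 3.5) does not reach this height (z outside [10, 24]); Combining (union): the regions partially overlap (shared area 28.84 mm²), so overlapping operands fuse into one piece — 1 connected region. The outline is a single polygon with 14 vertices. Extrusion per mm of travel: 0.4 × 0.24 / (π × 0.875²) = 0.039912. Accumulating E over each segment gives final E = 3.7531.

G0 X-8.00 Y-2.50 Z0.72
G1 X-6.93 Y-6.50 E0.1653
G1 X-4.00 Y-9.43 E0.3306
G1 X0.00 Y-10.50 E0.4959
G1 X4.00 Y-9.43 E0.6612
G1 X6.93 Y-6.50 E0.8265
G1 X8.00 Y-2.50 E0.9918
G1 X7.33 Y0.00 E1.0951
G1 X21.50 Y0.00 E1.6607
G1 X21.50 Y12.00 E2.1396
G1 X0.00 Y12.00 E2.9977
G1 X0.00 Y5.50 E3.2572
G1 X-4.00 Y4.43 E3.4224
G1 X-6.93 Y1.50 E3.5878
G1 X-8.00 Y-2.50 E3.7531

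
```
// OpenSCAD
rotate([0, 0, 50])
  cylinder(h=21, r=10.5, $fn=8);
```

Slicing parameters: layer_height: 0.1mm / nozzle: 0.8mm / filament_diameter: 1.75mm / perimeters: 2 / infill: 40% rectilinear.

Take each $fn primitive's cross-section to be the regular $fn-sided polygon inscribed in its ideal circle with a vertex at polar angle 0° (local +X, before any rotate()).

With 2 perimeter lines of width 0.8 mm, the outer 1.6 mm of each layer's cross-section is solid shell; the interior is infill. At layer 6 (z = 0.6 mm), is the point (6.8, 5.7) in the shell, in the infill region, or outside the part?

shell

At z = 0.6 mm: the r=10.5 cylinder contributes a regular 8-gon of circumradius 10.5; (rotated 50° about Z; rotation is an isometry so areas/perimeters/island counts are preserved). Overall, the cross-section is a single solid region. Undo the 50° rotation: the query point maps to (8.737, -1.545) in the un-rotated model frame. The nearest boundary edge runs (7.42, -7.42)→(10.50, 0.00); distance from the point to it = 1.04 mm. The point is inside the cross-section, 1.04 mm from the nearest boundary — within the 1.6 mm shell band (2 × 0.8).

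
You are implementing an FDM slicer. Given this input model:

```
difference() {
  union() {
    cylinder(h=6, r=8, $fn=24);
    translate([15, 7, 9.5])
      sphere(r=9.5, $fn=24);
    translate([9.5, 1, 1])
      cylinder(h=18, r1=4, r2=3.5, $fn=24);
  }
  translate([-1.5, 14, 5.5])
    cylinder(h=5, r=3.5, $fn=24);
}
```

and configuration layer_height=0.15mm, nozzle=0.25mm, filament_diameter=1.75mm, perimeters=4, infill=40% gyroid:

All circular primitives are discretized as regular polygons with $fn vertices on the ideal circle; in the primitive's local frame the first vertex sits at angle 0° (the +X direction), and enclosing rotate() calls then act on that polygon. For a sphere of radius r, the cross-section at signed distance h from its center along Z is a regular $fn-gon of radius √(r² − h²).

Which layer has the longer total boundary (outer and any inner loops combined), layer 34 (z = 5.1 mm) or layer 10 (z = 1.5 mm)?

layer 34 (z = 5.1 mm)

Layer 34 (z = 5.1): the r=8 cylinder contributes a regular 24-gon of circumradius 8 (perimeter = 2·24·8.000·sin(180°/24) = 50.12 mm); the r=9.5 sphere at (15, 7) slices to a regular 24-gon of circumradius 8.420 (√(r²−h²) with h=4.4 from center) (perimeter = 2·24·8.420·sin(180°/24) = 52.75 mm); the cone at (9.5, 1): at t=0.228 of its height the radius interpolates to r₁+(r₂−r₁)t = 3.886, giving a regular 24-gon of that circumradius (perimeter = 2·24·3.886·sin(180°/24) = 24.35 mm); Taking the union: the regions partially overlap (shared area 32.77 mm²), so the edge portions inside another operand are dropped and the merged outline is re-measured after clipping — boundary = 94.58 mm; the cylinder at (-1.5, 14) does not reach this height (z outside [5.5, 10.5]); Taking the first minus the rest: none of the subtracted shapes is present at this height, so that combined region is unchanged — boundary = 94.58 mm. So its perimeter = 94.58 mm. Layer 10 (z = 1.5): the r=8 cylinder contributes a regular 24-gon of circumradius 8 (perimeter = 2·24·8.000·sin(180°/24) = 50.12 mm); the sphere at (15, 7): section is a regular 24-gon, circumradius = √(r²−h²) = √(9.5²−8²) = 5.123 (perimeter = 2·24·5.123·sin(180°/24) = 32.10 mm); the cone at (9.5, 1) contributes a regular 24-gon of circumradius 3.986 (interpolated between r1=4 and r2=3.5 at t=0.028) (perimeter = 2·24·3.986·sin(180°/24) = 24.97 mm); Merging all regions: the regions partially overlap (shared area 13.06 mm²), so the edge portions inside another operand are dropped and the merged outline is re-measured after clipping — boundary = 84.68 mm; the cylinder at (-1.5, 14) does not reach this height (z outside [5.5, 10.5]); Subtracting the remaining from the first: none of the subtracted shapes is present at this height, so that combined region is unchanged — boundary = 84.68 mm. So its perimeter = 84.68 mm. Layer 34 is larger (94.58 vs 84.68 mm).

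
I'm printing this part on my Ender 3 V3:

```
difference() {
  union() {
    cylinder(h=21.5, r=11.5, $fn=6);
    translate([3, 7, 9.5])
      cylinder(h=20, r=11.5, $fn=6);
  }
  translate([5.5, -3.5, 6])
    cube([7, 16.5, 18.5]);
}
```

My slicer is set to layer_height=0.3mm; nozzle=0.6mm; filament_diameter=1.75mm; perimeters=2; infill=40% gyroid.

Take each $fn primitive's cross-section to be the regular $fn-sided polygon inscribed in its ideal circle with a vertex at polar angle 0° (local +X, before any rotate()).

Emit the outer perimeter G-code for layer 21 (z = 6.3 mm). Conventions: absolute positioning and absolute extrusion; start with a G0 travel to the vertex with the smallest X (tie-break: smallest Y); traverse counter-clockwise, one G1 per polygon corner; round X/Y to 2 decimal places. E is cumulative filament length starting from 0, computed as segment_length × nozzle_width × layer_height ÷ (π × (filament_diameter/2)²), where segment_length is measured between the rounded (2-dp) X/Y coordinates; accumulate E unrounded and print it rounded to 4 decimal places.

At z = 6.3 mm: the r=11.5 cylinder gives a regular 6-gon of circumradius 11.5 (constant along its height); the cylinder at (3, 7) is absent (z outside [9.5, 29.5]); Combining (union): only the r=11.5 cylinder is present, so the union is just that shape — 1 connected region; the 7×16.5 cube at (5.5, -3.5) contributes its full rectangle; After the difference (first − rest): starting from the result so far, the 7×16.5 cube at (5.5, -3.5) partially overlaps it — only the 48.59 mm² overlap (of its 115.50 mm²) is removed, clipping the outline — 1 connected region. The outline is a single polygon with 7 vertices. Extrusion per mm of travel: 0.6 × 0.3 / (π × 0.875²) = 0.074835. Accumulating E over each segment gives final E = 5.2872.

G0 X-11.50 Y0.00 Z6.30
G1 X-5.75 Y-9.96 E0.8607
G1 X5.75 Y-9.96 E1.7213
G1 X9.48 Y-3.50 E2.2795
G1 X5.50 Y-3.50 E2.5773
G1 X5.50 Y9.96 E3.5846
G1 X-5.75 Y9.96 E4.4265
G1 X-11.50 Y0.00 E5.2872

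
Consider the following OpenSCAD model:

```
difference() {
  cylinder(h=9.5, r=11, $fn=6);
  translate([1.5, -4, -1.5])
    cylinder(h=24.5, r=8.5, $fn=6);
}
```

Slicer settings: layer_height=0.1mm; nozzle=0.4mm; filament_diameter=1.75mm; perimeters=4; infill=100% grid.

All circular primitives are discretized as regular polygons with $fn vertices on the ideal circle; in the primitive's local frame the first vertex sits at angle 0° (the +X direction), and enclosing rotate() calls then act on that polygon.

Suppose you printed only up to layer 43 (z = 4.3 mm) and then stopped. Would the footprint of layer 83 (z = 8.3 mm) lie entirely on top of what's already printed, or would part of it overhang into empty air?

entirely on top

Compare the two slices. At z = 4.3: the r=11 cylinder gives a regular 6-gon of circumradius 11 (constant along its height) (area = (6/2)·11.000²·sin(360°/6) = 314.37 mm²); the r=8.5 cylinder at (1.5, -4) contributes a regular 6-gon of circumradius 8.5 (area = (6/2)·8.500²·sin(360°/6) = 187.71 mm²); Taking the first minus the rest: starting from the r=11 cylinder (314.37 mm²), the r=8.5 cylinder at (1.5, -4) partially overlaps it — only the 162.19 mm² overlap (of its 187.71 mm²) is removed, clipping the outline — area = 152.18 mm². At z = 8.3: the r=11 cylinder contributes a regular 6-gon of circumradius 11 (area = (6/2)·11.000²·sin(360°/6) = 314.37 mm²); the r=8.5 cylinder at (1.5, -4) contributes a regular 6-gon of circumradius 8.5 (area = (6/2)·8.500²·sin(360°/6) = 187.71 mm²); After the difference (first − rest): starting from the r=11 cylinder (314.37 mm²), the r=8.5 cylinder at (1.5, -4) partially overlaps it — only the 162.19 mm² overlap (of its 187.71 mm²) is removed, clipping the outline — area = 152.18 mm². Checking containment: the cross-section at z = 8.3 is a subset of the cross-section at z = 4.3.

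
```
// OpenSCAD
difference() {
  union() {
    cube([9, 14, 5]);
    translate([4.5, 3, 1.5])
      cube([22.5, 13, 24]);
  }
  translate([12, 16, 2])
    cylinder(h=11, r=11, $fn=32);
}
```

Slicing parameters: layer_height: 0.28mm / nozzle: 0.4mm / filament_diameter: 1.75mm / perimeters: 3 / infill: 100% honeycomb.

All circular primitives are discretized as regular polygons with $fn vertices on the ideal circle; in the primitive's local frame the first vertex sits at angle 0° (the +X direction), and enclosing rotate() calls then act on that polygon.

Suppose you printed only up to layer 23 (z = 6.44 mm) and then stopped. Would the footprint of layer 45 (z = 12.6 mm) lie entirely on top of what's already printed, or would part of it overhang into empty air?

entirely on top

Compare the two slices. At z = 6.44: the cube is absent (z outside [0, 5]); the cube at (4.5, 3) is present — its section is the full 22.5×13 rectangle (area 292.50 mm²); Combining (union): only the 22.5×13 cube at (4.5, 3) is present, so the union is just that shape — area = 292.50 mm²; the r=11 cylinder at (12, 16) contributes a regular 32-gon of circumradius 11 (area = (32/2)·11.000²·sin(360°/32) = 377.69 mm²); Taking the first minus the rest: starting from the result so far (292.50 mm²), the r=11 cylinder at (12, 16) partially overlaps it — only the 169.69 mm² overlap (of its 377.69 mm²) is removed, clipping the outline — area = 122.81 mm². At z = 12.6: the cube does not reach this height (z outside [0, 5]); the cube at (4.5, 3) is present — its section is the full 22.5×13 rectangle (area 292.50 mm²); Combining (union): only the 22.5×13 cube at (4.5, 3) is present, so the union is just that shape — area = 292.50 mm²; the r=11 cylinder at (12, 16) contributes a regular 32-gon of circumradius 11 (area = (32/2)·11.000²·sin(360°/32) = 377.69 mm²); Subtracting the remaining from the first: starting from that combined region (292.50 mm²), the r=11 cylinder at (12, 16) partially overlaps it — only the 169.69 mm² overlap (of its 377.69 mm²) is removed, clipping the outline — area = 122.81 mm². Checking containment: the cross-section at z = 12.6 is a subset of the cross-section at z = 6.44.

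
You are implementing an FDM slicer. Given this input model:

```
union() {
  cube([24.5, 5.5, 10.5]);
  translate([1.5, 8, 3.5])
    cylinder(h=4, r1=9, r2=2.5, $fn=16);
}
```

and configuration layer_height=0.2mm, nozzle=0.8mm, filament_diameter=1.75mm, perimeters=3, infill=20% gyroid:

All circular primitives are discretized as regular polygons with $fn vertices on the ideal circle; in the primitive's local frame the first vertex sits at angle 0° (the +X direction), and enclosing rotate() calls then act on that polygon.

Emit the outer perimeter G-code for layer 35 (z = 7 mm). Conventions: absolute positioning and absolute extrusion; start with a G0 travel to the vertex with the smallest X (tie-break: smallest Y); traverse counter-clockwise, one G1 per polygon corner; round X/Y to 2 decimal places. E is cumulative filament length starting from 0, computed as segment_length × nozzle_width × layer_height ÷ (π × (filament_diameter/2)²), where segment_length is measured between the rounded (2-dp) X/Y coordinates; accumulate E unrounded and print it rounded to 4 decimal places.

At z = 7 mm: the cube (footprint 24.5×5.5) is included at this height; the cone at (1.5, 8): at t=0.875 of its height the radius interpolates to r₁+(r₂−r₁)t = 3.312, giving a regular 16-gon of that circumradius; Merging all regions: the regions partially overlap (shared area 2.09 mm²), so overlapping operands fuse into one piece — 1 connected region. The outline is a single polygon with 18 vertices. Extrusion per mm of travel: 0.8 × 0.2 / (π × 0.875²) = 0.066520. Accumulating E over each segment gives final E = 4.8413.

G0 X-1.81 Y8.00 Z7.00
G1 X-1.56 Y6.73 E0.0861
G1 X-0.84 Y5.66 E0.1719
G1 X0.00 Y5.09 E0.2394
G1 X0.00 Y0.00 E0.5780
G1 X24.50 Y0.00 E2.2078
G1 X24.50 Y5.50 E2.5736
G1 X3.61 Y5.50 E3.9632
G1 X3.84 Y5.66 E3.9819
G1 X4.56 Y6.73 E4.0677
G1 X4.81 Y8.00 E4.1538
G1 X4.56 Y9.27 E4.2399
G1 X3.84 Y10.34 E4.3256
G1 X2.77 Y11.06 E4.4114
G1 X1.50 Y11.31 E4.4975
G1 X0.23 Y11.06 E4.5836
G1 X-0.84 Y10.34 E4.6694
G1 X-1.56 Y9.27 E4.7552
G1 X-1.81 Y8.00 E4.8413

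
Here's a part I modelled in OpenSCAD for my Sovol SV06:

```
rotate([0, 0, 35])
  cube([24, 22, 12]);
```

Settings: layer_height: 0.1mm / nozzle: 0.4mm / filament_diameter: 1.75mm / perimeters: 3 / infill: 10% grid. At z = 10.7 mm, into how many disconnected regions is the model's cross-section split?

At z = 10.7 mm: the cube is present — its section is the full 24×22 rectangle; (whole slice rotated 35° about Z — lengths, areas and connectivity unchanged). The result has 1 disconnected region.

1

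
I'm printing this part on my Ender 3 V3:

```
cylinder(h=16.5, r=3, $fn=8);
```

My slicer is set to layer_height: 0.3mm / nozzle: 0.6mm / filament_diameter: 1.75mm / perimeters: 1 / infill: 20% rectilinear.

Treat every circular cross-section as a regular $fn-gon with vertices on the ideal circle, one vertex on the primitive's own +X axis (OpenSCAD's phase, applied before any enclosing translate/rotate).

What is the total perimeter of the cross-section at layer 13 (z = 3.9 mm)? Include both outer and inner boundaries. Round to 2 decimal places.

18.37 mm

At z = 3.9 mm: the r=3 cylinder contributes a regular 8-gon of circumradius 3 (perimeter = 2·8·3.000·sin(180°/8) = 18.37 mm). Overall, the cross-section is a single solid region. Total boundary length (outer) = 18.37 mm.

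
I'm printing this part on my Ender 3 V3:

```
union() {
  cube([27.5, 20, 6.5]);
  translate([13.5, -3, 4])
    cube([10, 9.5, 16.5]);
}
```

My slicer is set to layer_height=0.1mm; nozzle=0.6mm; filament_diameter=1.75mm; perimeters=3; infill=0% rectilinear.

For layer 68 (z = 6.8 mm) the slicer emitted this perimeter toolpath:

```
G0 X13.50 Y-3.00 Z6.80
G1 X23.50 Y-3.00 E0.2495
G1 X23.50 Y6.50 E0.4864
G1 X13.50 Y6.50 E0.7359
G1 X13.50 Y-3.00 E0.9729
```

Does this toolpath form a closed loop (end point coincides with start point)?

Start point (G0): (13.50, -3.00). End point (last G1): the path returns to the start — closed.

yes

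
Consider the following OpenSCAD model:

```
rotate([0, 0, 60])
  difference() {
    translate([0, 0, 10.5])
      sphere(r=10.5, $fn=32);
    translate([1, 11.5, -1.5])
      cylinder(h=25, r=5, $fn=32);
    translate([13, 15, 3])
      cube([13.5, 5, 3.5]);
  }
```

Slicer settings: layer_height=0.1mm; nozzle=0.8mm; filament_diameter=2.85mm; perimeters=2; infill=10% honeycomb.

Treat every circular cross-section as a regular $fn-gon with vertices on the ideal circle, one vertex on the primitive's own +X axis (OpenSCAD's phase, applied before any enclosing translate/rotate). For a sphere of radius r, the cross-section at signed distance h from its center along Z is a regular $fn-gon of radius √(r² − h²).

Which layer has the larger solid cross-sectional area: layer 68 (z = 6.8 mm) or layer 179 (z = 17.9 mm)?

layer 68 (z = 6.8 mm)

Layer 68 (z = 6.8): the r=10.5 sphere contributes a regular 32-gon of circumradius √(10.5²−3.7²) = 9.826 (area = (32/2)·9.826²·sin(360°/32) = 301.41 mm²); the cylinder at (1, 11.5): section is a regular 32-gon, circumradius r=5 (area = (32/2)·5.000²·sin(360°/32) = 78.04 mm²); the cube at (13, 15) is not intersected at this z (z outside [3, 6.5]); Subtracting the remaining from the first: starting from the r=10.5 sphere (301.41 mm²), the r=5 cylinder at (1, 11.5) partially overlaps it — only the 18.87 mm² overlap (of its 78.04 mm²) is removed, clipping the outline — area = 282.54 mm²; (whole slice rotated 60° about Z — lengths, areas and connectivity unchanged). So its area = 282.54 mm². Layer 179 (z = 17.9): the sphere: section is a regular 32-gon, circumradius = √(r²−h²) = √(10.5²−7.4²) = 7.449 (area = (32/2)·7.449²·sin(360°/32) = 173.21 mm²); the cylinder at (1, 11.5): section is a regular 32-gon, circumradius r=5 (area = (32/2)·5.000²·sin(360°/32) = 78.04 mm²); the cube at (13, 15) does not reach this height (z outside [3, 6.5]); Subtracting the remaining from the first: starting from the r=10.5 sphere (173.21 mm²), the r=5 cylinder at (1, 11.5) partially overlaps it — only the 2.59 mm² overlap (of its 78.04 mm²) is removed, clipping the outline — area = 170.62 mm²; (whole slice rotated 60° about Z — lengths, areas and connectivity unchanged). So its area = 170.62 mm². Layer 68 is larger (282.54 vs 170.62 mm²).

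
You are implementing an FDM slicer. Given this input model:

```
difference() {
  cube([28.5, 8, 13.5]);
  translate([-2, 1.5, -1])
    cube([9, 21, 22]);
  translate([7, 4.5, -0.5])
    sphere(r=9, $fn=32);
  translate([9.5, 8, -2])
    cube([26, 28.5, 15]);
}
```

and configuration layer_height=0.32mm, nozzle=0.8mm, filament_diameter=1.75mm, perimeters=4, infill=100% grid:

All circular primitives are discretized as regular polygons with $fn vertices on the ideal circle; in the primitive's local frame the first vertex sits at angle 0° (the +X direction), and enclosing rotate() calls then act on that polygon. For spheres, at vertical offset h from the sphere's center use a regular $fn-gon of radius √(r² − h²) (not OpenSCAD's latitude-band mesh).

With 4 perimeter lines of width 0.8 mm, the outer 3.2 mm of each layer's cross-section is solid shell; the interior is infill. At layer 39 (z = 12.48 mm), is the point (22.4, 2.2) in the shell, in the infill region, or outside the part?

At z = 12.48 mm: the cube (footprint 28.5×8) is included at this height; the cube at (-2, 1.5) is present — its section is the full 9×21 rectangle; the sphere at (7, 4.5) is absent (|z−center|=12.980 > r=9); the 26×28.5 cube at (9.5, 8) contributes its full rectangle; Taking the first minus the rest: starting from the 28.5×8 cube, the 9×21 cube at (-2, 1.5) partially overlaps it — only the 45.50 mm² overlap (of its 189.00 mm²) is removed, clipping the outline; the 26×28.5 cube at (9.5, 8) misses the remaining region (no effect) — 1 connected region. Overall, the cross-section is a single solid region. The nearest boundary edge runs (28.50, 0.00)→(0.00, 0.00); distance from the point to it = 2.20 mm. The point is inside the cross-section, 2.20 mm from the nearest boundary — within the 3.2 mm shell band (4 × 0.8).

shell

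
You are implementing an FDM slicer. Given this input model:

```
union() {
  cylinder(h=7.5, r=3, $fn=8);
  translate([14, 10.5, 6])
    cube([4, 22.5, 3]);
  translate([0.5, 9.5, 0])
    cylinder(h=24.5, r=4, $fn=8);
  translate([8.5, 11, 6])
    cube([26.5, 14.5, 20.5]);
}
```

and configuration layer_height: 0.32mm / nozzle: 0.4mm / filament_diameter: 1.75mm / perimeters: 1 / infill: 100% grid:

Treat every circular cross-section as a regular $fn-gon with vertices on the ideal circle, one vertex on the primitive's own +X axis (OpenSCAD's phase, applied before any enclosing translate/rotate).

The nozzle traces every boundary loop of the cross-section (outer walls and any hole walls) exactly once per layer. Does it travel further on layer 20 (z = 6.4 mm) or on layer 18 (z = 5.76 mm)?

Layer 20 (z = 6.4): the r=3 cylinder contributes a regular 8-gon of circumradius 3 (perimeter = 2·8·3.000·sin(180°/8) = 18.37 mm); the 4×22.5 cube at (14, 10.5) contributes its full rectangle (perimeter 53.00 mm); the cylinder at (0.5, 9.5): section is a regular 8-gon, circumradius r=4 (perimeter = 2·8·4.000·sin(180°/8) = 24.49 mm); the 26.5×14.5 cube at (8.5, 11) contributes its full rectangle (perimeter 82.00 mm); Taking the union: the regions partially overlap (shared area 58.00 mm²), so the edge portions inside another operand are dropped and the merged outline is re-measured after clipping — boundary = 140.86 mm. So its perimeter = 140.86 mm. Layer 18 (z = 5.76): the cylinder: section is a regular 8-gon, circumradius r=3 (perimeter = 2·8·3.000·sin(180°/8) = 18.37 mm); the cube at (14, 10.5) is not intersected at this z (z outside [6, 9]); the cylinder at (0.5, 9.5): section is a regular 8-gon, circumradius r=4 (perimeter = 2·8·4.000·sin(180°/8) = 24.49 mm); the cube at (8.5, 11) is absent (z outside [6, 26.5]); Combining (union): the 2 present regions are separate (no shared area or edge), so areas and boundary lengths simply add and each stays a separate island — boundary = 42.86 mm. So its perimeter = 42.86 mm. Layer 20 is larger (140.86 vs 42.86 mm).

layer 20 (z = 6.4 mm)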